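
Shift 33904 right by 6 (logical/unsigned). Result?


0b1000010001110000 >> 6 = 0b1000010001 = 529

529


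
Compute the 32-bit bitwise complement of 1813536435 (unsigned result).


~0b1101100000110000101111010110011 = 0b10010011111001111010000101001100 = 2481430860 (32-bit unsigned)

2481430860


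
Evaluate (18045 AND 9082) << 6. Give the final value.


Step 1: 18045 & 9082 = 632
Step 2: 632 << 6 = 40448

40448


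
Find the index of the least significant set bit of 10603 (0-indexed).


0b10100101101011. Lowest set bit at position 0

0


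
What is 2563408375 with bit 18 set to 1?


2563408375 | (1 << 18) = 2563408375 | 262144 = 2563670519

2563670519


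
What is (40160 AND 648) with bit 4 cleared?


Step 1: 40160 & 648 = 128
Step 2: 128 & ~(1 << 4) = 128

128


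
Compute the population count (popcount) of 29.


0b11101 has 4 set bits

4


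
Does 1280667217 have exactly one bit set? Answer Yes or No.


0b1001100010101010110111001010001. Multiple bits set => No

No


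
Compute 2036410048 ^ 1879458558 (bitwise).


0b1111001011000010010011011000000 ^ 0b1110000000001100100001011111110 = 0b1001011001110110010000111110 = 157770814

157770814


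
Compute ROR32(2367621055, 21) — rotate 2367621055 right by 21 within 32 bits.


Rotate 0b10001101000111110000011110111111 right by 21 (32-bit) = 0b11111000001111011111110001101000 = 4164811880

4164811880


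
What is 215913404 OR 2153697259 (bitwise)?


0b1100110111101001001110111100 | 0b10000000010111101100111111101011 = 0b10001100110111101101111111111111 = 2363416575

2363416575


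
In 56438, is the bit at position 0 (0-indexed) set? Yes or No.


0b1101110001110110, bit 0 = 0. No

No


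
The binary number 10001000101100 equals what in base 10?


10001000101100 in decimal = 8748

8748


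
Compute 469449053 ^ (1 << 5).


469449053 ^ (1 << 5) = 469449053 ^ 32 = 469449085

469449085


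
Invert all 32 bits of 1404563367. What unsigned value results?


1404563367 ^ 4294967295 = 2890403928

2890403928


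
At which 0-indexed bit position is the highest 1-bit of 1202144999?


0b1000111101001110100011011100111. Highest set bit at position 30

30


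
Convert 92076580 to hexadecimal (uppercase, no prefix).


92076580 = 57CFA24 hex

57CFA24


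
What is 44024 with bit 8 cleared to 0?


44024 & ~(1 << 8) = 43768

43768


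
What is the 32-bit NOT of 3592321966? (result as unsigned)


~0b11010110000111100111101110101110 = 0b101001111000011000010001010001 = 702645329 (32-bit unsigned)

702645329


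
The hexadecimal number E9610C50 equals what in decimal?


E9610C50 hex = 3915451472 decimal

3915451472


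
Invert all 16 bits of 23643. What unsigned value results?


23643 ^ 65535 = 41892

41892


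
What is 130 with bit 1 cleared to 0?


130 & ~(1 << 1) = 128

128


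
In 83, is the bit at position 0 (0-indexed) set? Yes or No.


0b1010011, bit 0 = 1. Yes

Yes


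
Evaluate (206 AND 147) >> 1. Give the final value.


Step 1: 206 & 147 = 130
Step 2: 130 >> 1 = 65

65


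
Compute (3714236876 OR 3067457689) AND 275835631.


Step 1: 3714236876 | 3067457689 = 4294439389
Step 2: 4294439389 & 275835631 = 275833037

275833037


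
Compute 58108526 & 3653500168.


0b11011101101010101001101110 & 0b11011001110000111111110100001000 = 0b1010000101010100000001000 = 21145608

21145608


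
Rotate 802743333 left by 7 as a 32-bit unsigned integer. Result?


Rotate 0b101111110110001110010000100101 left by 7 (32-bit) = 0b11101100011100100001001010010111 = 3966898839

3966898839


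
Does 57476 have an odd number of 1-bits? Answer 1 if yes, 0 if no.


0b1110000010000100 has 5 ones => parity 1

1


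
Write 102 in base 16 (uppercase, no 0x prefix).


102 = 66 hex

66


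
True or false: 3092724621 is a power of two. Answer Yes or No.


0b10111000010101110011101110001101. Multiple bits set => No

No


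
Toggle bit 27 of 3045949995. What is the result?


3045949995 ^ (1 << 27) = 3045949995 ^ 134217728 = 3180167723

3180167723


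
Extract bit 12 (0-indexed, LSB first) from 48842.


0b1011111011001010, position 12 = 1

1


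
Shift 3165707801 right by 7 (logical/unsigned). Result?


0b10111100101100001101111000011001 >> 7 = 0b1011110010110000110111100 = 24732092

24732092


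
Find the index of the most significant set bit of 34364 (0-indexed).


0b1000011000111100. Highest set bit at position 15

15


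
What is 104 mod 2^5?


104 & 31 = 8

8


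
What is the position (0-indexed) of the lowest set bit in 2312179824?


0b10001001110100010001000001110000. Lowest set bit at position 4

4


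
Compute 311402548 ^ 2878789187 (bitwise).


0b10010100011111010000000110100 ^ 0b10101011100101101101011001000011 = 0b10111001000110010111011001110111 = 3105453687

3105453687


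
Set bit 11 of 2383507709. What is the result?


2383507709 | (1 << 11) = 2383507709 | 2048 = 2383509757

2383509757


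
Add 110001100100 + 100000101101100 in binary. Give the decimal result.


110001100100 + 100000101101100 = 100110111010000 = 19920

19920


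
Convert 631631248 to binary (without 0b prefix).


631631248 = 100101101001011110110110010000 in binary

100101101001011110110110010000


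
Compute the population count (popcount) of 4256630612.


0b11111101101101110000011101010100 has 19 set bits

19


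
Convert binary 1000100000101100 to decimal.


1000100000101100 in decimal = 34860

34860


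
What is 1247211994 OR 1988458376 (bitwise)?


0b1001010010101101111000111011010 | 0b1110110100001010111011110001000 = 0b1111110110101111111011111011010 = 2128082906

2128082906


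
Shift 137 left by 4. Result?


0b10001001 << 4 = 0b100010010000 = 2192

2192


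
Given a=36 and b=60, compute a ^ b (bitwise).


36 ^ 60 = 24

24


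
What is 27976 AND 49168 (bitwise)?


0b110110101001000 & 0b1100000000010000 = 0b100000000000000 = 16384

16384


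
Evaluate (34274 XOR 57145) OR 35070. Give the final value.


Step 1: 34274 ^ 57145 = 23259
Step 2: 23259 | 35070 = 56063

56063


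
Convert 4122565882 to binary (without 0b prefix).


4122565882 = 11110101101110010101110011111010 in binary

11110101101110010101110011111010


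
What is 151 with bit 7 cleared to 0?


151 & ~(1 << 7) = 23

23


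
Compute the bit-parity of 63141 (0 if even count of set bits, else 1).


0b1111011010100101 has 10 ones => parity 0

0


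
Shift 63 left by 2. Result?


0b111111 << 2 = 0b11111100 = 252

252


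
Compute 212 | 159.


0b11010100 | 0b10011111 = 0b11011111 = 223

223


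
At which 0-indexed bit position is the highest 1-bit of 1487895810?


0b1011000101011110111110100000010. Highest set bit at position 30

30


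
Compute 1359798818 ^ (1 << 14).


1359798818 ^ (1 << 14) = 1359798818 ^ 16384 = 1359782434

1359782434


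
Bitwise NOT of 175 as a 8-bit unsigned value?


~0b10101111 = 0b1010000 = 80 (8-bit unsigned)

80


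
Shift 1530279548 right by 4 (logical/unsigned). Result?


0b1011011001101100011011001111100 >> 4 = 0b101101100110110001101100111 = 95642471

95642471


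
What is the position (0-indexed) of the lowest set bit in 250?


0b11111010. Lowest set bit at position 1

1


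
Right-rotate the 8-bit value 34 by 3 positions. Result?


Rotate 0b100010 right by 3 (8-bit) = 0b1000100 = 68

68


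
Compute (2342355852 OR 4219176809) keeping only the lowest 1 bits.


Step 1: 2342355852 | 4219176809 = 4227827693
Step 2: 4227827693 & 1 = 1

1


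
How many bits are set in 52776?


0b1100111000101000 has 7 set bits

7


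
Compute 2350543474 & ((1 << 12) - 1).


2350543474 & 4095 = 626

626


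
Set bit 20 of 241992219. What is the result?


241992219 | (1 << 20) = 241992219 | 1048576 = 243040795

243040795


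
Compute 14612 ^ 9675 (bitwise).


0b11100100010100 ^ 0b10010111001011 = 0b1110011011111 = 7391

7391


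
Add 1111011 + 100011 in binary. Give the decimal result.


1111011 + 100011 = 10011110 = 158

158


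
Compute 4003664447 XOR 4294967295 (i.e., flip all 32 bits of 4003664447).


4003664447 ^ 4294967295 = 291302848

291302848


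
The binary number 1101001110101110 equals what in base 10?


1101001110101110 in decimal = 54190

54190


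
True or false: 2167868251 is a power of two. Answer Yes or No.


0b10000001001101110000101101011011. Multiple bits set => No

No


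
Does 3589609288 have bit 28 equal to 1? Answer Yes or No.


0b11010101111101010001011101001000, bit 28 = 1. Yes

Yes


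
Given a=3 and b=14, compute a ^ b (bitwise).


3 ^ 14 = 13

13


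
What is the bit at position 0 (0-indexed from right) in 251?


0b11111011, position 0 = 1

1


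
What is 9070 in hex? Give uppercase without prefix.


9070 = 236E hex

236E


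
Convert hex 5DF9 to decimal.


5DF9 hex = 24057 decimal

24057


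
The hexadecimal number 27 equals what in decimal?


27 hex = 39 decimal

39


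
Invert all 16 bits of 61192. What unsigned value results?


61192 ^ 65535 = 4343

4343


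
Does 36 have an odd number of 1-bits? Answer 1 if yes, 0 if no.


0b100100 has 2 ones => parity 0

0


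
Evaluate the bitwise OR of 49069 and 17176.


0b1011111110101101 | 0b100001100011000 = 0b1111111110111101 = 65469

65469


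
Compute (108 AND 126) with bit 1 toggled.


Step 1: 108 & 126 = 108
Step 2: 108 ^ (1 << 1) = 108 ^ 2 = 110

110


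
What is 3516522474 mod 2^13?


3516522474 & 8191 = 8170

8170


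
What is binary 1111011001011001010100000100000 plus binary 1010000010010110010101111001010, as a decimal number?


1111011001011001010100000100000 + 1010000010010110010101111001010 = 11001011011101111101001111101010 = 3413627882

3413627882


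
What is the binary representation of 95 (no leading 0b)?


95 = 1011111 in binary

1011111


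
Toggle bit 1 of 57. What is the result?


57 ^ (1 << 1) = 57 ^ 2 = 59

59


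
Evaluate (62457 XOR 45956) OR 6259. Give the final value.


Step 1: 62457 ^ 45956 = 16509
Step 2: 16509 | 6259 = 22655

22655


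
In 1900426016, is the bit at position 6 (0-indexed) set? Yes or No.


0b1110001010001100011001100100000, bit 6 = 0. No

No


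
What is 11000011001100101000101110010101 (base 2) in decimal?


11000011001100101000101110010101 in decimal = 3274869653

3274869653


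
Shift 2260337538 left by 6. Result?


0b10000110101110100000001110000010 << 6 = 0b10000110101110100000001110000010000000 = 144661602432

144661602432


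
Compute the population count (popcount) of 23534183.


0b1011001110001101001100111 has 14 set bits

14


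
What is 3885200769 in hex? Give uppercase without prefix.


3885200769 = E7937581 hex

E7937581


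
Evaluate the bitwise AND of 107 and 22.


0b1101011 & 0b10110 = 0b10 = 2

2


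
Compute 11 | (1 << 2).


11 | (1 << 2) = 11 | 4 = 15

15


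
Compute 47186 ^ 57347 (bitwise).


0b1011100001010010 ^ 0b1110000000000011 = 0b101100001010001 = 22609

22609


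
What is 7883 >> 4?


0b1111011001011 >> 4 = 0b111101100 = 492

492


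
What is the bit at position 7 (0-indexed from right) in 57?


0b111001, position 7 = 0

0


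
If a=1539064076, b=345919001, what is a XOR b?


1539064076 ^ 345919001 = 1327632149

1327632149


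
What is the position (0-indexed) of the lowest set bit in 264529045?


0b1111110001000110010010010101. Lowest set bit at position 0

0


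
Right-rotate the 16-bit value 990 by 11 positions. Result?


Rotate 0b1111011110 right by 11 (16-bit) = 0b111101111000000 = 31680

31680


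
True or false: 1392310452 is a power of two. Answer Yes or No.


0b1010010111111001111100010110100. Multiple bits set => No

No


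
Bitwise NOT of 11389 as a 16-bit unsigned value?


~0b10110001111101 = 0b1101001110000010 = 54146 (16-bit unsigned)

54146


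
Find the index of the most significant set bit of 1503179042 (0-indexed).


0b1011001100110001011000100100010. Highest set bit at position 30

30


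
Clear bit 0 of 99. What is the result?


99 & ~(1 << 0) = 98

98


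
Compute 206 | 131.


0b11001110 | 0b10000011 = 0b11001111 = 207

207


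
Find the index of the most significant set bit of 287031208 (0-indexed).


0b10001000110111011111110101000. Highest set bit at position 28

28


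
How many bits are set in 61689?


0b1111000011111001 has 10 set bits

10


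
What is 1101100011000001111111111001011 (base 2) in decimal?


1101100011000001111111111001011 in decimal = 1818296267

1818296267


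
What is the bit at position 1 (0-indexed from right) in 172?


0b10101100, position 1 = 0

0


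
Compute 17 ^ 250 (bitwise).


0b10001 ^ 0b11111010 = 0b11101011 = 235

235


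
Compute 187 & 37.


0b10111011 & 0b100101 = 0b100001 = 33

33


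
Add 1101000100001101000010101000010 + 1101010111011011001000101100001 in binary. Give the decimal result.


1101000100001101000010101000010 + 1101010111011011001000101100001 = 11010011011101000001011010100011 = 3547600547

3547600547


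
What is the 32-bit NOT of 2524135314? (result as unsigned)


~0b10010110011100110011111110010010 = 0b1101001100011001100000001101101 = 1770831981 (32-bit unsigned)

1770831981


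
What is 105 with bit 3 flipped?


105 ^ (1 << 3) = 105 ^ 8 = 97

97


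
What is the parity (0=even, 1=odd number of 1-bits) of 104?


0b1101000 has 3 ones => parity 1

1


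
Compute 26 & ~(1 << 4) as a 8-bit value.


26 & ~(1 << 4) = 10

10


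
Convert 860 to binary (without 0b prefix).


860 = 1101011100 in binary

1101011100


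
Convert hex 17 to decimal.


17 hex = 23 decimal

23


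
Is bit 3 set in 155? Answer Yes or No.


0b10011011, bit 3 = 1. Yes

Yes


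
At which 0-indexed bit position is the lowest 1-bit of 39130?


0b1001100011011010. Lowest set bit at position 1

1


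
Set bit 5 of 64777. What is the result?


64777 | (1 << 5) = 64777 | 32 = 64809

64809


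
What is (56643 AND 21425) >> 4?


Step 1: 56643 & 21425 = 20737
Step 2: 20737 >> 4 = 1296

1296


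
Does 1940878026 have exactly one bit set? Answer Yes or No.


0b1110011101011110111001011001010. Multiple bits set => No

No


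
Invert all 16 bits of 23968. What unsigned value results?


23968 ^ 65535 = 41567

41567


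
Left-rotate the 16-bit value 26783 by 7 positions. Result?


Rotate 0b110100010011111 left by 7 (16-bit) = 0b100111110110100 = 20404

20404


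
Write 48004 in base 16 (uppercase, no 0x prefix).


48004 = BB84 hex

BB84


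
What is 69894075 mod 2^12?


69894075 & 4095 = 4027

4027


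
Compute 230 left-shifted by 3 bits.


0b11100110 << 3 = 0b11100110000 = 1840

1840


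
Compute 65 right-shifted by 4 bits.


0b1000001 >> 4 = 0b100 = 4

4


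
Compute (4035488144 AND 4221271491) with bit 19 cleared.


Step 1: 4035488144 & 4221271491 = 4035455360
Step 2: 4035455360 & ~(1 << 19) = 4034931072

4034931072


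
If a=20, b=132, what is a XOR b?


20 ^ 132 = 144

144


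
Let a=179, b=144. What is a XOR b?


179 ^ 144 = 35

35


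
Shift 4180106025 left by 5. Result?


0b11111001001001110101101100101001 << 5 = 0b1111100100100111010110110010100100000 = 133763392800

133763392800


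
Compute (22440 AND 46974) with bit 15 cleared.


Step 1: 22440 & 46974 = 5928
Step 2: 5928 & ~(1 << 15) = 5928

5928


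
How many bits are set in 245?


0b11110101 has 6 set bits

6


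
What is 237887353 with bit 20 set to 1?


237887353 | (1 << 20) = 237887353 | 1048576 = 238935929

238935929


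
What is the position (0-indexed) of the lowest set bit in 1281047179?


0b1001100010110110011101010001011. Lowest set bit at position 0

0


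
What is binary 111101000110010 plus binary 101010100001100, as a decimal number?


111101000110010 + 101010100001100 = 1100111100111110 = 53054

53054


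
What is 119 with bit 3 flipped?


119 ^ (1 << 3) = 119 ^ 8 = 127

127


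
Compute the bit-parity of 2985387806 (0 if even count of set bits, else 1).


0b10110001111100010110011100011110 has 18 ones => parity 0

0


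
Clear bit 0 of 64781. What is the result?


64781 & ~(1 << 0) = 64780

64780


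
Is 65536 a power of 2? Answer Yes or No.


0b10000000000000000. Only one bit set => Yes

Yes


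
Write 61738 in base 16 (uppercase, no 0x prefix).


61738 = F12A hex

F12A


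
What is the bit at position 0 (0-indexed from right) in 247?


0b11110111, position 0 = 1

1


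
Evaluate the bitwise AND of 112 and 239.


0b1110000 & 0b11101111 = 0b1100000 = 96

96


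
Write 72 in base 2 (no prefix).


72 = 1001000 in binary

1001000


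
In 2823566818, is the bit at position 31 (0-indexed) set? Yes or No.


0b10101000010011000011010111100010, bit 31 = 1. Yes

Yes


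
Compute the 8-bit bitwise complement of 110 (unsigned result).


~0b1101110 = 0b10010001 = 145 (8-bit unsigned)

145


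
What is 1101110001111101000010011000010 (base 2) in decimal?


1101110001111101000010011000010 in decimal = 1849590978

1849590978


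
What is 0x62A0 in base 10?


62A0 hex = 25248 decimal

25248


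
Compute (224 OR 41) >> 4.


Step 1: 224 | 41 = 233
Step 2: 233 >> 4 = 14

14


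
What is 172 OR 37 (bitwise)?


0b10101100 | 0b100101 = 0b10101101 = 173

173


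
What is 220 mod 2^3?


220 & 7 = 4

4


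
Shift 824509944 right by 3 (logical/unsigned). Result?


0b110001001001010000010111111000 >> 3 = 0b110001001001010000010111111 = 103063743

103063743


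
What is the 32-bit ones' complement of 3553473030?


3553473030 ^ 4294967295 = 741494265

741494265


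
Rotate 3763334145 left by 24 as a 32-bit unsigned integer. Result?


Rotate 0b11100000010011111110110000000001 left by 24 (32-bit) = 0b1111000000100111111101100 = 31477740

31477740


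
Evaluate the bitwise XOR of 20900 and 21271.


0b101000110100100 ^ 0b101001100010111 = 0b1010110011 = 691

691


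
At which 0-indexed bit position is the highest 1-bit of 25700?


0b110010001100100. Highest set bit at position 14

14


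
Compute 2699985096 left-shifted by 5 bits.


0b10100000111011101000000011001000 << 5 = 0b1010000011101110100000001100100000000 = 86399523072

86399523072


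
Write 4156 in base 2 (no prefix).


4156 = 1000000111100 in binary

1000000111100


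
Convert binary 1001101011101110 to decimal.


1001101011101110 in decimal = 39662

39662


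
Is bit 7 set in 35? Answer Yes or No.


0b100011, bit 7 = 0. No

No


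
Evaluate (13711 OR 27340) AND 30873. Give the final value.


Step 1: 13711 | 27340 = 32719
Step 2: 32719 & 30873 = 30857

30857


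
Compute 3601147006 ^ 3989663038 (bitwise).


0b11010110101001010010010001111110 ^ 0b11101101110011010110110100111110 = 0b111011011010000100100101000000 = 996690240

996690240


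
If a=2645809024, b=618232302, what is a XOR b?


2645809024 ^ 618232302 = 3110776430

3110776430


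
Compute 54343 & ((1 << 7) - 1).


54343 & 127 = 71

71


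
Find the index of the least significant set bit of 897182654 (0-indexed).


0b110101011110011110101110111110. Lowest set bit at position 1

1


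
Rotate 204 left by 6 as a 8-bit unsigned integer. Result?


Rotate 0b11001100 left by 6 (8-bit) = 0b110011 = 51

51


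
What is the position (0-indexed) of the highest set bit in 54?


0b110110. Highest set bit at position 5

5


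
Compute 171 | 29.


0b10101011 | 0b11101 = 0b10111111 = 191

191


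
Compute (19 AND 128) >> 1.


Step 1: 19 & 128 = 0
Step 2: 0 >> 1 = 0

0


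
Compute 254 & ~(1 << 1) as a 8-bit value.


254 & ~(1 << 1) = 252

252


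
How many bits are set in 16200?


0b11111101001000 has 8 set bits

8


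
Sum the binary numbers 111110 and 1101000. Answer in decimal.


111110 + 1101000 = 10100110 = 166

166


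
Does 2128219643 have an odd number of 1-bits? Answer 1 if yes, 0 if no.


0b1111110110110100000110111111011 has 21 ones => parity 1

1


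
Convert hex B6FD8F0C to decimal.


B6FD8F0C hex = 3070070540 decimal

3070070540


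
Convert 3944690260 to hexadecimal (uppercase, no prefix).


3944690260 = EB1F3254 hex

EB1F3254


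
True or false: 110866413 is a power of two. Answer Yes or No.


0b110100110111010111111101101. Multiple bits set => No

No


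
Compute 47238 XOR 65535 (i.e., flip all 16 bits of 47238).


47238 ^ 65535 = 18297

18297


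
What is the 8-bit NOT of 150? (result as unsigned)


~0b10010110 = 0b1101001 = 105 (8-bit unsigned)

105


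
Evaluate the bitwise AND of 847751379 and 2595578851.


0b110010100001111010100011010011 & 0b10011010101101010110001111100011 = 0b10010100001010010000011000011 = 310714563

310714563


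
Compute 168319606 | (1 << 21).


168319606 | (1 << 21) = 168319606 | 2097152 = 170416758

170416758


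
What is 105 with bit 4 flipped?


105 ^ (1 << 4) = 105 ^ 16 = 121

121


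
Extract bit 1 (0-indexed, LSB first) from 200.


0b11001000, position 1 = 0

0


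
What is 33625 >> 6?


0b1000001101011001 >> 6 = 0b1000001101 = 525

525


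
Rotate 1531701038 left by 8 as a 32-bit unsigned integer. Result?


Rotate 0b1011011010010111110011100101110 left by 8 (32-bit) = 0b1001011111001110010111001011011 = 1273441883

1273441883


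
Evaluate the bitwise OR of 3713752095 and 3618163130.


0b11011101010110110101110000011111 | 0b11010111101010001100100110111010 = 0b11011111111110111101110110111111 = 3757825471

3757825471


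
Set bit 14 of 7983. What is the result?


7983 | (1 << 14) = 7983 | 16384 = 24367

24367


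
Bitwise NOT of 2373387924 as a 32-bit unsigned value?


~0b10001101011101110000011010010100 = 0b1110010100010001111100101101011 = 1921579371 (32-bit unsigned)

1921579371


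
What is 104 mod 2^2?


104 & 3 = 0

0


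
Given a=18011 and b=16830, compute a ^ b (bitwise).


18011 ^ 16830 = 2021

2021


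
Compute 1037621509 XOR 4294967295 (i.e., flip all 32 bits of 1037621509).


1037621509 ^ 4294967295 = 3257345786

3257345786


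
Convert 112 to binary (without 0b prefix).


112 = 1110000 in binary

1110000


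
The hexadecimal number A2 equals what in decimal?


A2 hex = 162 decimal

162


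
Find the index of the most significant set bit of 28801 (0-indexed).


0b111000010000001. Highest set bit at position 14

14


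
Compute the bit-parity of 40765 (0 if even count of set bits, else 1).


0b1001111100111101 has 11 ones => parity 1

1


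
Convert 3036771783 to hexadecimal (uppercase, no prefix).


3036771783 = B50175C7 hex

B50175C7


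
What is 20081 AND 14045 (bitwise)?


0b100111001110001 & 0b11011011011101 = 0b11001010001 = 1617

1617


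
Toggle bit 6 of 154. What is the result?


154 ^ (1 << 6) = 154 ^ 64 = 218

218


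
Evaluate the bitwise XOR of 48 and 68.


0b110000 ^ 0b1000100 = 0b1110100 = 116

116


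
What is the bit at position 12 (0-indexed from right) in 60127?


0b1110101011011111, position 12 = 0

0


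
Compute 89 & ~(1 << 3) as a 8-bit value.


89 & ~(1 << 3) = 81

81


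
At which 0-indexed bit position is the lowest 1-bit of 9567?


0b10010101011111. Lowest set bit at position 0

0


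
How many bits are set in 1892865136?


0b1110000110100101101010001110000 has 14 set bits

14


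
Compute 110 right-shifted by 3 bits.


0b1101110 >> 3 = 0b1101 = 13

13


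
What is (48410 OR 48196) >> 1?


Step 1: 48410 | 48196 = 48478
Step 2: 48478 >> 1 = 24239

24239


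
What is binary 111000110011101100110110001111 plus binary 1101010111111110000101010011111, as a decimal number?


111000110011101100110110001111 + 1101010111111110000101010011111 = 10100011110011011101100000101110 = 2748176430

2748176430


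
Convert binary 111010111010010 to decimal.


111010111010010 in decimal = 30162

30162


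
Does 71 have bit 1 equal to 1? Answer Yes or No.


0b1000111, bit 1 = 1. Yes

Yes


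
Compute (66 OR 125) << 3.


Step 1: 66 | 125 = 127
Step 2: 127 << 3 = 1016

1016


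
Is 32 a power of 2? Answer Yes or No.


0b100000. Only one bit set => Yes

Yes


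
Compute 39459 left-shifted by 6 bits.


0b1001101000100011 << 6 = 0b1001101000100011000000 = 2525376

2525376


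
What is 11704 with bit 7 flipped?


11704 ^ (1 << 7) = 11704 ^ 128 = 11576

11576


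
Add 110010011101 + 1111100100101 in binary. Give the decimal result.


110010011101 + 1111100100101 = 10101111000010 = 11202

11202


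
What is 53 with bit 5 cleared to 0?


53 & ~(1 << 5) = 21

21


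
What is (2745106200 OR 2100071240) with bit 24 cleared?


Step 1: 2745106200 | 2100071240 = 4290707288
Step 2: 4290707288 & ~(1 << 24) = 4273930072

4273930072


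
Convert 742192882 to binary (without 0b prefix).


742192882 = 101100001111001111011011110010 in binary

101100001111001111011011110010


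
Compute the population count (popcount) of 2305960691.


0b10001001011100100010101011110011 has 16 set bits

16


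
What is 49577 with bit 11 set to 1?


49577 | (1 << 11) = 49577 | 2048 = 51625

51625


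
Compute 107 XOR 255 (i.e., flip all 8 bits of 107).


107 ^ 255 = 148

148


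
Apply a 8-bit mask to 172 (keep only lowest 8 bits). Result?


172 & 255 = 172

172


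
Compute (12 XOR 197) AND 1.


Step 1: 12 ^ 197 = 201
Step 2: 201 & 1 = 1

1


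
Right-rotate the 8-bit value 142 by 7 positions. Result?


Rotate 0b10001110 right by 7 (8-bit) = 0b11101 = 29

29


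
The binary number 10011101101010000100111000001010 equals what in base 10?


10011101101010000100111000001010 in decimal = 2645052938

2645052938


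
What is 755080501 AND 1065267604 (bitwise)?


0b101101000000011001110100110101 & 0b111111011111101011000110010100 = 0b101101000000001001000100010100 = 755011860

755011860


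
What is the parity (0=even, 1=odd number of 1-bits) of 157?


0b10011101 has 5 ones => parity 1

1


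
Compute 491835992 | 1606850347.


0b11101010100001101001001011000 | 0b1011111110001101001011100101011 = 0b1011111110101101101011101111011 = 1607915387

1607915387


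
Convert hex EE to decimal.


EE hex = 238 decimal

238


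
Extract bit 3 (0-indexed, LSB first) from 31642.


0b111101110011010, position 3 = 1

1


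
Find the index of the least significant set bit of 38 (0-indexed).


0b100110. Lowest set bit at position 1

1


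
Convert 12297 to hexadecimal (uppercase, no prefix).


12297 = 3009 hex

3009


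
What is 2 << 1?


0b10 << 1 = 0b100 = 4

4


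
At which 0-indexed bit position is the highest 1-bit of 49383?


0b1100000011100111. Highest set bit at position 15

15


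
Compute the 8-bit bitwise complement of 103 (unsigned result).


~0b1100111 = 0b10011000 = 152 (8-bit unsigned)

152


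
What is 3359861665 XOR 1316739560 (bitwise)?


0b11001000010000110110101110100001 ^ 0b1001110011110111101100111101000 = 0b10000110001110001011001001001001 = 2251862601

2251862601


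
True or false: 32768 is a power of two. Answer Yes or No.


0b1000000000000000. Only one bit set => Yes

Yes


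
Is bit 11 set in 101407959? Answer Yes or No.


0b110000010110101110011010111, bit 11 = 1. Yes

Yes


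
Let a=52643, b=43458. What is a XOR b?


52643 ^ 43458 = 25697

25697


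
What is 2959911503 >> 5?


0b10110000011011001010101001001111 >> 5 = 0b101100000110110010101010010 = 92497234

92497234


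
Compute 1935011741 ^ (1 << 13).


1935011741 ^ (1 << 13) = 1935011741 ^ 8192 = 1935003549

1935003549


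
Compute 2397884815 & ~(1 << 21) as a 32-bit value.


2397884815 & ~(1 << 21) = 2395787663

2395787663


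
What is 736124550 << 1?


0b101011111000000101111010000110 << 1 = 0b1010111110000001011110100001100 = 1472249100

1472249100


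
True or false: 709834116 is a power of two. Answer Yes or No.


0b101010010011110011010110000100. Multiple bits set => No

No


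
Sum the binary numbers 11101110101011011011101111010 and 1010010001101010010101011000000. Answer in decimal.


11101110101011011011101111010 + 1010010001101010010101011000000 = 1110000000010101110001000111010 = 1879761466

1879761466


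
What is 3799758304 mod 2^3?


3799758304 & 7 = 0

0


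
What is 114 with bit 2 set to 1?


114 | (1 << 2) = 114 | 4 = 118

118


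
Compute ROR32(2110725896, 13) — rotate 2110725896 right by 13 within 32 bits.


Rotate 0b1111101110011110001111100001000 right by 13 (32-bit) = 0b11111000010000111110111001111000 = 4165201528

4165201528


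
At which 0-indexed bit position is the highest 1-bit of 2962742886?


0b10110000100101111101111001100110. Highest set bit at position 31

31


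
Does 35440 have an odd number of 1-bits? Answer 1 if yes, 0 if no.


0b1000101001110000 has 6 ones => parity 0

0


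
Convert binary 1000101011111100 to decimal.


1000101011111100 in decimal = 35580

35580


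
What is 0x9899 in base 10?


9899 hex = 39065 decimal

39065


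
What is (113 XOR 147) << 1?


Step 1: 113 ^ 147 = 226
Step 2: 226 << 1 = 452

452


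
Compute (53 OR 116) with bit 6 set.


Step 1: 53 | 116 = 117
Step 2: 117 | (1 << 6) = 117 | 64 = 117

117


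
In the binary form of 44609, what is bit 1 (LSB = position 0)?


0b1010111001000001, position 1 = 0

0


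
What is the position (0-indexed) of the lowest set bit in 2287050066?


0b10001000010100011001110101010010. Lowest set bit at position 1

1


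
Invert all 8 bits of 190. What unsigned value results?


190 ^ 255 = 65

65


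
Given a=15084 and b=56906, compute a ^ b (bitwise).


15084 ^ 56906 = 58534

58534


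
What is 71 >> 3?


0b1000111 >> 3 = 0b1000 = 8

8


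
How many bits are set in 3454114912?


0b11001101111000011001110001100000 has 15 set bits

15


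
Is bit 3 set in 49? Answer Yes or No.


0b110001, bit 3 = 0. No

No


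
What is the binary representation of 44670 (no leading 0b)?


44670 = 1010111001111110 in binary

1010111001111110


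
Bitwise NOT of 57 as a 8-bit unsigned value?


~0b111001 = 0b11000110 = 198 (8-bit unsigned)

198


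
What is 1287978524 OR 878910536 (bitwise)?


0b1001100110001001111111000011100 | 0b110100011000110001110001001000 = 0b1111100111001111111111001011100 = 2095578716

2095578716


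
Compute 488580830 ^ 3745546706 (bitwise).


0b11101000111110010011011011110 ^ 0b11011111010000001000000111010010 = 0b11000010010111111010011100001100 = 3261048588

3261048588


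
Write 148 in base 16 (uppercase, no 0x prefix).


148 = 94 hex

94


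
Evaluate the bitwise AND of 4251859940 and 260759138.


0b11111101011011100011101111100100 & 0b1111100010101101111001100010 = 0b1101000010100001101001100000 = 218765920

218765920


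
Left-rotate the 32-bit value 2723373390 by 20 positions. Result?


Rotate 0b10100010010100110110000101001110 left by 20 (32-bit) = 0b10100111010100010010100110110 = 350889270

350889270


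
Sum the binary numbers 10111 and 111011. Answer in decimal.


10111 + 111011 = 1010010 = 82

82


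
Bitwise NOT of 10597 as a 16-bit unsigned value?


~0b10100101100101 = 0b1101011010011010 = 54938 (16-bit unsigned)

54938


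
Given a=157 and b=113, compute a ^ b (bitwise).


157 ^ 113 = 236

236


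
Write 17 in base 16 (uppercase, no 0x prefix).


17 = 11 hex

11


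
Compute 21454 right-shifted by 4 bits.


0b101001111001110 >> 4 = 0b10100111100 = 1340

1340


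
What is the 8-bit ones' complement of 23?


23 ^ 255 = 232

232


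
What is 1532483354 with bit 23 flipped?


1532483354 ^ (1 << 23) = 1532483354 ^ 8388608 = 1540871962

1540871962


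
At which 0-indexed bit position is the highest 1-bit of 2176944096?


0b10000001110000011000011111100000. Highest set bit at position 31

31


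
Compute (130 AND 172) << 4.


Step 1: 130 & 172 = 128
Step 2: 128 << 4 = 2048

2048


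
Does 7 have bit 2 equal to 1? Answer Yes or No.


0b111, bit 2 = 1. Yes

Yes


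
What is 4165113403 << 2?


0b11111000010000101001011000111011 << 2 = 0b1111100001000010100101100011101100 = 16660453612

16660453612


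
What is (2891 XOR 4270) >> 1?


Step 1: 2891 ^ 4270 = 7141
Step 2: 7141 >> 1 = 3570

3570


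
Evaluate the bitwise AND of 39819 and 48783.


0b1001101110001011 & 0b1011111010001111 = 0b1001101010001011 = 39563

39563


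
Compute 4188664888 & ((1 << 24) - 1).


4188664888 & 16777215 = 11138104

11138104


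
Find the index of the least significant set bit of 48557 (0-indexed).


0b1011110110101101. Lowest set bit at position 0

0


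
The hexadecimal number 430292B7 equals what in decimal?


430292B7 hex = 1124242103 decimal

1124242103


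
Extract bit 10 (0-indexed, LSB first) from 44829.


0b1010111100011101, position 10 = 1

1


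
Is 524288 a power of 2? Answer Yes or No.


0b10000000000000000000. Only one bit set => Yes

Yes


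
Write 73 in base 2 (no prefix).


73 = 1001001 in binary

1001001


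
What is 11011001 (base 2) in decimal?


11011001 in decimal = 217

217


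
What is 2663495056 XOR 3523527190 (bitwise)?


0b10011110110000011011010110010000 ^ 0b11010010000001001100001000010110 = 0b1001100110001010111011110000110 = 1288009606

1288009606


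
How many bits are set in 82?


0b1010010 has 3 set bits

3


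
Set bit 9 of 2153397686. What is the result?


2153397686 | (1 << 9) = 2153397686 | 512 = 2153398198

2153398198


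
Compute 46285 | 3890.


0b1011010011001101 | 0b111100110010 = 0b1011111111111111 = 49151

49151


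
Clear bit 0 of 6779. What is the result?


6779 & ~(1 << 0) = 6778

6778


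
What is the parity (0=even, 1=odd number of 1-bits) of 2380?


0b100101001100 has 5 ones => parity 1

1


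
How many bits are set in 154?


0b10011010 has 4 set bits

4


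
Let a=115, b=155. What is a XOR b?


115 ^ 155 = 232

232


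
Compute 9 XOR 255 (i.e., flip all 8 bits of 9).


9 ^ 255 = 246

246


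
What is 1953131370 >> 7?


0b1110100011010100110101101101010 >> 7 = 0b111010001101010011010110 = 15258838

15258838


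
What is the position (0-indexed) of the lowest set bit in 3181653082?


0b10111101101001000010110001011010. Lowest set bit at position 1

1


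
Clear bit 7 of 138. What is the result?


138 & ~(1 << 7) = 10

10


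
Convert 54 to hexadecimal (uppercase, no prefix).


54 = 36 hex

36


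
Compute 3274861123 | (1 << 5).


3274861123 | (1 << 5) = 3274861123 | 32 = 3274861155

3274861155


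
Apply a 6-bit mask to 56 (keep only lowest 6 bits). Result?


56 & 63 = 56

56


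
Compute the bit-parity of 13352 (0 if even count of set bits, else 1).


0b11010000101000 has 5 ones => parity 1

1


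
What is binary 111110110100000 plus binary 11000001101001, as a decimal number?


111110110100000 + 11000001101001 = 1010111000001001 = 44553

44553


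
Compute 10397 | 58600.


0b10100010011101 | 0b1110010011101000 = 0b1110110011111101 = 60669

60669


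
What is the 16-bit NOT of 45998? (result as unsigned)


~0b1011001110101110 = 0b100110001010001 = 19537 (16-bit unsigned)

19537


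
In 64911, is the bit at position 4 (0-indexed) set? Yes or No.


0b1111110110001111, bit 4 = 0. No

No


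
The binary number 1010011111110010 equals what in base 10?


1010011111110010 in decimal = 42994

42994


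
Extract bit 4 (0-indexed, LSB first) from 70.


0b1000110, position 4 = 0

0


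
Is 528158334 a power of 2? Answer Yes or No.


0b11111011110110000111001111110. Multiple bits set => No

No


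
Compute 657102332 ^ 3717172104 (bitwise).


0b100111001010101001010111111100 ^ 0b11011101100011111000101110001000 = 0b11111010101001010001111001110100 = 4205125236

4205125236


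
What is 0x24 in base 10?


24 hex = 36 decimal

36


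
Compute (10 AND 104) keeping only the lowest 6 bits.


Step 1: 10 & 104 = 8
Step 2: 8 & 63 = 8

8


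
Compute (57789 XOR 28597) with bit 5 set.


Step 1: 57789 ^ 28597 = 36360
Step 2: 36360 | (1 << 5) = 36360 | 32 = 36392

36392


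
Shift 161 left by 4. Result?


0b10100001 << 4 = 0b101000010000 = 2576

2576


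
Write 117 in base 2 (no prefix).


117 = 1110101 in binary

1110101


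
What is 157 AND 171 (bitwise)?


0b10011101 & 0b10101011 = 0b10001001 = 137

137


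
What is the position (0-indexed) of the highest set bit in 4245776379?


0b11111101000100010110011111111011. Highest set bit at position 31

31


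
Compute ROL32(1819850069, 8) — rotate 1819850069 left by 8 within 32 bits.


Rotate 0b1101100011110001011010101010101 left by 8 (32-bit) = 0b1111000101101010101010101101100 = 2025149804

2025149804


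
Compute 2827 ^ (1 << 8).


2827 ^ (1 << 8) = 2827 ^ 256 = 2571

2571


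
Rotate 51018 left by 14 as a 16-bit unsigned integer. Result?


Rotate 0b1100011101001010 left by 14 (16-bit) = 0b1011000111010010 = 45522

45522


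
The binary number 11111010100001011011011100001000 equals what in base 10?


11111010100001011011011100001000 in decimal = 4203067144

4203067144


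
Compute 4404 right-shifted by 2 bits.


0b1000100110100 >> 2 = 0b10001001101 = 1101

1101


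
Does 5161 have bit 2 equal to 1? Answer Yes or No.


0b1010000101001, bit 2 = 0. No

No


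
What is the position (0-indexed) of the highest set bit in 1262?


0b10011101110. Highest set bit at position 10

10


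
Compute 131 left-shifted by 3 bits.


0b10000011 << 3 = 0b10000011000 = 1048

1048


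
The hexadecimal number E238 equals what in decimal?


E238 hex = 57912 decimal

57912


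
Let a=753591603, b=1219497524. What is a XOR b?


753591603 ^ 1219497524 = 1683680007

1683680007


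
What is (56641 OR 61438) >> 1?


Step 1: 56641 | 61438 = 65535
Step 2: 65535 >> 1 = 32767

32767


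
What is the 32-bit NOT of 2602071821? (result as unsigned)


~0b10011011000110000111011100001101 = 0b1100100111001111000100011110010 = 1692895474 (32-bit unsigned)

1692895474


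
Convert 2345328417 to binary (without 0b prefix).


2345328417 = 10001011110010101101111100100001 in binary

10001011110010101101111100100001


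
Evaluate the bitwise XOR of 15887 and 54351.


0b11111000001111 ^ 0b1101010001001111 = 0b1110101001000000 = 59968

59968


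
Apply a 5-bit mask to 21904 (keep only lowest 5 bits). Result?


21904 & 31 = 16

16


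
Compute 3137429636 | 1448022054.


0b10111011000000010110000010000100 | 0b1010110010011110001000000100110 = 0b11111111010011110111000010100110 = 4283396262

4283396262
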